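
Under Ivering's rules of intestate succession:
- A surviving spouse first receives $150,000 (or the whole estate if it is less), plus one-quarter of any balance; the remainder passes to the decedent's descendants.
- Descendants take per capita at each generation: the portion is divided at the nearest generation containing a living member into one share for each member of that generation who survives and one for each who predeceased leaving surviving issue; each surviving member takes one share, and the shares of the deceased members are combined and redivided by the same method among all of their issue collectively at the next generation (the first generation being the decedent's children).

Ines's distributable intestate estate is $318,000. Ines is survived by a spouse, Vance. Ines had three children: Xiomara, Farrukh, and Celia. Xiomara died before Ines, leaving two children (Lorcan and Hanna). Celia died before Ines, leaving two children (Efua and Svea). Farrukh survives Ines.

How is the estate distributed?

Vance first takes $150,000, leaving a balance of $168,000. Vance then takes one-quarter of the balance ($42,000), for a total of $192,000. The remaining $126,000 passes to the descendants.
The descendants' portion ($126,000) is divided at the children's generation into 3 shares of $42,000. Farrukh takes $42,000. The 2 shares of the deceased (Xiomara and Celia) are combined into a pool of $84,000.
That pool ($84,000) is divided at the grandchildren's generation equally among Lorcan, Hanna, Efua, and Svea: $21,000 each.

Vance: $192,000; Lorcan: $21,000; Hanna: $21,000; Farrukh: $42,000; Efua: $21,000; Svea: $21,000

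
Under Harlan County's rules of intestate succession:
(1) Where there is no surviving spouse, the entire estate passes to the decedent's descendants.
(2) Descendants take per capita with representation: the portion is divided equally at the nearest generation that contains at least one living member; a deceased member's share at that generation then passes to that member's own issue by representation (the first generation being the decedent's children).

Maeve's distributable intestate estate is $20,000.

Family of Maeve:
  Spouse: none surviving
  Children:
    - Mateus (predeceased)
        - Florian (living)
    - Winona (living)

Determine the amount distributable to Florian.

Florian receives $10,000.

The entire $20,000 passes to the descendants.
That amount ($20,000) is divided into 2 shares of $10,000: Winona takes $10,000; Mateus's $10,000 share passes to Mateus's issue.
Mateus's share ($10,000) passes entirely to Florian.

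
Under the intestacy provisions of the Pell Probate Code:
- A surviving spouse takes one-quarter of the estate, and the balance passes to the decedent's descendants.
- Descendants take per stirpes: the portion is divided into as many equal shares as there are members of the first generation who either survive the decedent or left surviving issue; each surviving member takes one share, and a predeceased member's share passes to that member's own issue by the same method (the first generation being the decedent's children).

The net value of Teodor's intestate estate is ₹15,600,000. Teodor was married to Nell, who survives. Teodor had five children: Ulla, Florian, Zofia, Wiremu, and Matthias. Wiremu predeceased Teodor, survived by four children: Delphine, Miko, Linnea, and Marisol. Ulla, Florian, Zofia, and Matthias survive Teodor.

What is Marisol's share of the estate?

Nell takes one-quarter of ₹15,600,000 = ₹3,900,000. The remaining ₹11,700,000 passes to the descendants.
The descendants' portion (₹11,700,000) is divided into 5 shares of ₹2,340,000: Ulla, Florian, Zofia, and Matthias each take ₹2,340,000; Wiremu's ₹2,340,000 share passes to Wiremu's issue.
Wiremu's share (₹2,340,000) is divided into 4 shares of ₹585,000: Delphine, Miko, Linnea, and Marisol each take ₹585,000.

Marisol receives ₹585,000.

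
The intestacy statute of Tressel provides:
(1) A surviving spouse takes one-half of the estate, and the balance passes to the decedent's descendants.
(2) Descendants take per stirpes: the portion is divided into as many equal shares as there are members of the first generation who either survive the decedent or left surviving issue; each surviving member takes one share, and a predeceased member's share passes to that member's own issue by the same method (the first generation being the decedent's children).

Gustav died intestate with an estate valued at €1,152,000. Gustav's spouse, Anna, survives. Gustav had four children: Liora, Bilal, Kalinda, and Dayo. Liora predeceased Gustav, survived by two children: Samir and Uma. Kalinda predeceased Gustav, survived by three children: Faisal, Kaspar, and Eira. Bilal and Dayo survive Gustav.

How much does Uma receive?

Uma receives €72,000.

Anna takes one-half of €1,152,000 = €576,000. The remaining €576,000 passes to the descendants.
The descendants' portion (€576,000) is divided into 4 shares of €144,000: Bilal and Dayo each take €144,000; Liora's €144,000 share passes to Liora's issue; Kalinda's €144,000 share passes to Kalinda's issue.
Liora's share (€144,000) is divided into 2 shares of €72,000: Samir and Uma each take €72,000.
Kalinda's share (€144,000) is divided into 3 shares of €48,000: Faisal, Kaspar, and Eira each take €48,000.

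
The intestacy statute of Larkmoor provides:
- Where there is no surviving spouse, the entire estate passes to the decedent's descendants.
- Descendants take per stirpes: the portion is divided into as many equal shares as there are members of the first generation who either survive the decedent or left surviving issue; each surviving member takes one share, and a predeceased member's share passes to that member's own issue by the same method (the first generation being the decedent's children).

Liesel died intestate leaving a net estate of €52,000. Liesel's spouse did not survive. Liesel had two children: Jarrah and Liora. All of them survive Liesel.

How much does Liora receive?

Liora receives €26,000.

The entire €52,000 passes to the descendants.
That amount (€52,000) is divided into 2 shares of €26,000: Jarrah and Liora each take €26,000.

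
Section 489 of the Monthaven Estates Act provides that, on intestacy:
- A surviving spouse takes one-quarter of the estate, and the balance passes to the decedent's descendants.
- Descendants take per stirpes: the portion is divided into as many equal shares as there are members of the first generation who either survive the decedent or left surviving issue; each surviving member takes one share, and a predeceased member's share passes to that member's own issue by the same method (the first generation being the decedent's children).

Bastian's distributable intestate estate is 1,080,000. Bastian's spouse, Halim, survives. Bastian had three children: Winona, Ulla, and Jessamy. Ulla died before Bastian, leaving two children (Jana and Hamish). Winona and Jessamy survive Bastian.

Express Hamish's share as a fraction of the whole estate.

Halim takes one-quarter of 1,080,000 = 270,000. The remaining 810,000 passes to the descendants.
The descendants' portion (810,000) is divided into 3 shares of 270,000: Winona and Jessamy each take 270,000; Ulla's 270,000 share passes to Ulla's issue.
Ulla's share (270,000) is divided into 2 shares of 135,000: Jana and Hamish each take 135,000.

Hamish receives 1/8 of the estate.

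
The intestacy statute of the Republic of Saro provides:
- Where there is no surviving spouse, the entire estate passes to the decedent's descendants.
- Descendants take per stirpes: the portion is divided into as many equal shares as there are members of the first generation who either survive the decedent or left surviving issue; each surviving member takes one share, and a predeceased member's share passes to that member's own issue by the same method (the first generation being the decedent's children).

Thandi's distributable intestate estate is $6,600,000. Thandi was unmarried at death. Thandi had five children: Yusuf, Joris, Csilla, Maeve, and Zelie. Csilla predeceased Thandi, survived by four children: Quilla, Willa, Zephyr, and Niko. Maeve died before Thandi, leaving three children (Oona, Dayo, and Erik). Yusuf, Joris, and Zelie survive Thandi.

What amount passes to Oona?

The entire $6,600,000 passes to the descendants.
That amount ($6,600,000) is divided into 5 shares of $1,320,000: Yusuf, Joris, and Zelie each take $1,320,000; Csilla's $1,320,000 share passes to Csilla's issue; Maeve's $1,320,000 share passes to Maeve's issue.
Csilla's share ($1,320,000) is divided into 4 shares of $330,000: Quilla, Willa, Zephyr, and Niko each take $330,000.
Maeve's share ($1,320,000) is divided into 3 shares of $440,000: Oona, Dayo, and Erik each take $440,000.

Oona receives $440,000.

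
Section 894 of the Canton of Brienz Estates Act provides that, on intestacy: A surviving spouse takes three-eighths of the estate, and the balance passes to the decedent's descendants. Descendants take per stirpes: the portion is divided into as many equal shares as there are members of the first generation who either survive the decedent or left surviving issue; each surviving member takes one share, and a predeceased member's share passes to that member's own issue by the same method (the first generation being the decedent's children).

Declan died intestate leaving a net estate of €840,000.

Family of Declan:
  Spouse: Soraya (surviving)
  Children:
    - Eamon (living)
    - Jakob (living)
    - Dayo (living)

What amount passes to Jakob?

Soraya takes three-eighths of €840,000 = €315,000. The remaining €525,000 passes to the descendants.
The descendants' portion (€525,000) is divided into 3 shares of €175,000: Eamon, Jakob, and Dayo each take €175,000.

Jakob receives €175,000.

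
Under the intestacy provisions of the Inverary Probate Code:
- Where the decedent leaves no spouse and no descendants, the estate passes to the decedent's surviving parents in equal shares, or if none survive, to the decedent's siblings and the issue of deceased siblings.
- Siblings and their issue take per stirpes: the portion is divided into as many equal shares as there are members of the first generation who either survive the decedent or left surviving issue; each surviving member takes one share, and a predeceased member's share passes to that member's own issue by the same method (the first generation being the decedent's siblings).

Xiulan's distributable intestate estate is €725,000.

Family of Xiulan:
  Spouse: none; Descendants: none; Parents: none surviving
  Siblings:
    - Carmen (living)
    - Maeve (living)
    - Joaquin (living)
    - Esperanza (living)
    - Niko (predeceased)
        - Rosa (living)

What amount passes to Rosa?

The entire €725,000 passes to the siblings and their issue.
That amount (€725,000) is divided into 5 shares of €145,000: Carmen, Maeve, Joaquin, and Esperanza each take €145,000; Niko's €145,000 share passes to Niko's issue.
Niko's share (€145,000) passes entirely to Rosa.

Rosa receives €145,000.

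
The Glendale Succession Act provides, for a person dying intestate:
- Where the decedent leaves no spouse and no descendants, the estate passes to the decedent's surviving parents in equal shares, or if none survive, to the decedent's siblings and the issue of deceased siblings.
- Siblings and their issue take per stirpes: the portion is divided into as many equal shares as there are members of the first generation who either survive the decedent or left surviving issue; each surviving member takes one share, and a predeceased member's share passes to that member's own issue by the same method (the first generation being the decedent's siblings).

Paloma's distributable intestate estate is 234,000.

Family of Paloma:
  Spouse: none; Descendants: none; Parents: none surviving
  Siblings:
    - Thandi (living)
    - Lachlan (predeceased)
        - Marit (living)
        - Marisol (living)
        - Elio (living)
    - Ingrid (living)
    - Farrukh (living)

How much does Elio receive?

Elio receives 19,500.

The entire 234,000 passes to the siblings and their issue.
That amount (234,000) is divided into 4 shares of 58,500: Thandi, Ingrid, and Farrukh each take 58,500; Lachlan's 58,500 share passes to Lachlan's issue.
Lachlan's share (58,500) is divided into 3 shares of 19,500: Marit, Marisol, and Elio each take 19,500.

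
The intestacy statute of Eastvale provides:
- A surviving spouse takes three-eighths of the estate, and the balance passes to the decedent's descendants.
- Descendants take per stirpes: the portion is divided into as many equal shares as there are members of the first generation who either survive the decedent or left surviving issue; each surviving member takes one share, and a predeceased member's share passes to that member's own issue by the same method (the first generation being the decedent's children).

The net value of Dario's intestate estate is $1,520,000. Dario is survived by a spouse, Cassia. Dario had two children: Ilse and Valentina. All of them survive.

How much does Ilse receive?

Ilse receives $475,000.

Cassia takes three-eighths of $1,520,000 = $570,000. The remaining $950,000 passes to the descendants.
The descendants' portion ($950,000) is divided into 2 shares of $475,000: Ilse and Valentina each take $475,000.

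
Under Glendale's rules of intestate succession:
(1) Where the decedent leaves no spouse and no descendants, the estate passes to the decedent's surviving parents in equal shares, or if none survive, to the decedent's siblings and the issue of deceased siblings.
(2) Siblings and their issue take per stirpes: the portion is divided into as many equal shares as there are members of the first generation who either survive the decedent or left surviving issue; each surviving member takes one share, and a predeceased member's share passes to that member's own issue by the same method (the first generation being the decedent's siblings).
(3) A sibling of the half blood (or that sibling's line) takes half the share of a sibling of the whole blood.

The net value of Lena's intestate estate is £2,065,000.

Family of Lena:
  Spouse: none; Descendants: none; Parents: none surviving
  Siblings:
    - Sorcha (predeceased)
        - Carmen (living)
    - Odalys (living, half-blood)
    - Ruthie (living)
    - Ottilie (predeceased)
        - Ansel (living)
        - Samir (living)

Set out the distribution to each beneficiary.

Carmen: £590,000; Odalys: £295,000; Ruthie: £590,000; Ansel: £295,000; Samir: £295,000

The entire £2,065,000 passes to the siblings and their issue.
Counting each half-blood sibling's line as half a unit, there are 7/2 units in £2,065,000, so one unit is £590,000. Whole-blood lines (Sorcha, Ruthie, and Ottilie) take £590,000 each; half-blood lines (Odalys) take £295,000 each.
Sorcha's share (£590,000) passes entirely to Carmen.
Ottilie's share (£590,000) is divided into 2 shares of £295,000: Ansel and Samir each take £295,000.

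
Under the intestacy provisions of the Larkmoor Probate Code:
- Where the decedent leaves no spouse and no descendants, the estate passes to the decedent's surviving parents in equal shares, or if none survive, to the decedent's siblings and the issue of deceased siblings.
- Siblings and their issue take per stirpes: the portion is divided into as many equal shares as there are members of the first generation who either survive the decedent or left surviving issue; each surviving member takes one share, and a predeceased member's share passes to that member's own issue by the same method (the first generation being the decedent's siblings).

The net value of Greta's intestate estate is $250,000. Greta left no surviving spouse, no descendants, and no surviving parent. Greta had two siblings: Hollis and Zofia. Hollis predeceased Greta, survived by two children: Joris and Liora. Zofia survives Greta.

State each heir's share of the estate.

Joris: $62,500; Liora: $62,500; Zofia: $125,000

The entire $250,000 passes to the siblings and their issue.
That amount ($250,000) is divided into 2 shares of $125,000: Zofia takes $125,000; Hollis's $125,000 share passes to Hollis's issue.
Hollis's share ($125,000) is divided into 2 shares of $62,500: Joris and Liora each take $62,500.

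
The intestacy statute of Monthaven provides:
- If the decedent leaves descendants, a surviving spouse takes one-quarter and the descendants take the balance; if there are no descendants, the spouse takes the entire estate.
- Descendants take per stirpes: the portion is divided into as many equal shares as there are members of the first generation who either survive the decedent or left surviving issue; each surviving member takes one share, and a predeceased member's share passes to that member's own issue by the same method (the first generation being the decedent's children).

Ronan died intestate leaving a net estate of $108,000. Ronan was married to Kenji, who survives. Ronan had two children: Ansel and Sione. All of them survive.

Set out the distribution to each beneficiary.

Kenji takes one-quarter of $108,000 = $27,000. The remaining $81,000 passes to the descendants.
The descendants' portion ($81,000) is divided into 2 shares of $40,500: Ansel and Sione each take $40,500.

Kenji: $27,000; Ansel: $40,500; Sione: $40,500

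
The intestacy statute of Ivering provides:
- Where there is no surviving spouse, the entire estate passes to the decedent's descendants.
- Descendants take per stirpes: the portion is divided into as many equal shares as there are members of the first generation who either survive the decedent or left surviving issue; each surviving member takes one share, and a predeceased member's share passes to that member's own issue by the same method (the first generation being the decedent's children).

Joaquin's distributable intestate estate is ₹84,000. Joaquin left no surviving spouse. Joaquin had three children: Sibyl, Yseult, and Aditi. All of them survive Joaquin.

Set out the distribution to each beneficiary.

The entire ₹84,000 passes to the descendants.
That amount (₹84,000) is divided into 3 shares of ₹28,000: Sibyl, Yseult, and Aditi each take ₹28,000.

Sibyl: ₹28,000; Yseult: ₹28,000; Aditi: ₹28,000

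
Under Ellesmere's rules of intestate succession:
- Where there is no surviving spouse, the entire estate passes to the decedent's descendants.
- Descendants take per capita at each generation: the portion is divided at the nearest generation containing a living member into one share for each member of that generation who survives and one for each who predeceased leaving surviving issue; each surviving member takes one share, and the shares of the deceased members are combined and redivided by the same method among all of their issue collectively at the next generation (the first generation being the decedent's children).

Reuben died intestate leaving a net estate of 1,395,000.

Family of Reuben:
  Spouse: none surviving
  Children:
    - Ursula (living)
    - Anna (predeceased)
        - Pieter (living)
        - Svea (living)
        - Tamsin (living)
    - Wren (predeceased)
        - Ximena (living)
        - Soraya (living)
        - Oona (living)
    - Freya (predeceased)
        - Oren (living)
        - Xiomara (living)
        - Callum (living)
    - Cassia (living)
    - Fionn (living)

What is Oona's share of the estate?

Oona receives 77,500.

The entire 1,395,000 passes to the descendants.
That amount (1,395,000) is divided at the children's generation into 6 shares of 232,500. Ursula, Cassia, and Fionn each take 232,500. The 3 shares of the deceased (Anna, Wren, and Freya) are combined into a pool of 697,500.
That pool (697,500) is divided at the grandchildren's generation equally among Pieter, Svea, Tamsin, Ximena, Soraya, Oona, Oren, Xiomara, and Callum: 77,500 each.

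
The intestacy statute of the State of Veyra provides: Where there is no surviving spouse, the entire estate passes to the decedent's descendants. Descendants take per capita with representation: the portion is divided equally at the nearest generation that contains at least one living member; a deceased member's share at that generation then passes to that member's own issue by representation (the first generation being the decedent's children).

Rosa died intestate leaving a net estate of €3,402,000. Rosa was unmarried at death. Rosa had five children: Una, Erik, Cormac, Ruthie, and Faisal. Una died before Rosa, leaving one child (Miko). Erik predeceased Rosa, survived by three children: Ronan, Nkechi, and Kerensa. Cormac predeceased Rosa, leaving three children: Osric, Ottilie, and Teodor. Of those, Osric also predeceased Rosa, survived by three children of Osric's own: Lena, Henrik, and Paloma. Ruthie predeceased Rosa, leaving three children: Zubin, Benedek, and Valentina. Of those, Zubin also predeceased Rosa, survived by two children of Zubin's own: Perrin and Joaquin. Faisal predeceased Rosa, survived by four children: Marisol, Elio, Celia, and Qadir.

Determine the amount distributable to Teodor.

Teodor receives €243,000.

The entire €3,402,000 passes to the descendants.
No child survives, so the initial division is made at the grandchildren's generation.
That amount (€3,402,000) is divided into 14 shares of €243,000: Miko, Ronan, Nkechi, Kerensa, Ottilie, Teodor, Benedek, Valentina, Marisol, Elio, Celia, and Qadir each take €243,000; Osric's €243,000 share passes to Osric's issue; Zubin's €243,000 share passes to Zubin's issue.
Osric's share (€243,000) is divided into 3 shares of €81,000: Lena, Henrik, and Paloma each take €81,000.
Zubin's share (€243,000) is divided into 2 shares of €121,500: Perrin and Joaquin each take €121,500.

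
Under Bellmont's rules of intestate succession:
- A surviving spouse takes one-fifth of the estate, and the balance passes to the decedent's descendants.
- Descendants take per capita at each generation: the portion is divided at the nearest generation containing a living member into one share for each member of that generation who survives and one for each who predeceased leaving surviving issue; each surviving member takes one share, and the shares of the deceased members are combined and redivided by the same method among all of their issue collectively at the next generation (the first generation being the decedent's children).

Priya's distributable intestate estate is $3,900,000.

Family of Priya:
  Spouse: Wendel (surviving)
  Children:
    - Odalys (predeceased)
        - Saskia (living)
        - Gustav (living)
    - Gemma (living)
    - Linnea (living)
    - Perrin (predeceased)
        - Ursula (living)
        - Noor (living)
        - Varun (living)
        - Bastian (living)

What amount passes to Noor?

Noor receives $260,000.

Wendel takes one-fifth of $3,900,000 = $780,000. The remaining $3,120,000 passes to the descendants.
The descendants' portion ($3,120,000) is divided at the children's generation into 4 shares of $780,000. Gemma and Linnea each take $780,000. The 2 shares of the deceased (Odalys and Perrin) are combined into a pool of $1,560,000.
That pool ($1,560,000) is divided at the grandchildren's generation equally among Saskia, Gustav, Ursula, Noor, Varun, and Bastian: $260,000 each.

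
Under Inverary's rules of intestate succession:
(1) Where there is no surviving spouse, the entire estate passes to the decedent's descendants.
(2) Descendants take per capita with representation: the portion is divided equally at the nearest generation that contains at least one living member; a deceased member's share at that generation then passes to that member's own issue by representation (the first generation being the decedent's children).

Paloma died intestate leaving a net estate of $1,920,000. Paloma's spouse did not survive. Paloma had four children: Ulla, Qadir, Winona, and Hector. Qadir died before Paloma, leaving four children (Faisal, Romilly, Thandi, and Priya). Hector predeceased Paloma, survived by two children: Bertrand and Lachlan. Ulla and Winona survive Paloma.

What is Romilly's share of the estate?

The entire $1,920,000 passes to the descendants.
That amount ($1,920,000) is divided into 4 shares of $480,000: Ulla and Winona each take $480,000; Qadir's $480,000 share passes to Qadir's issue; Hector's $480,000 share passes to Hector's issue.
Qadir's share ($480,000) is divided into 4 shares of $120,000: Faisal, Romilly, Thandi, and Priya each take $120,000.
Hector's share ($480,000) is divided into 2 shares of $240,000: Bertrand and Lachlan each take $240,000.

Romilly receives $120,000.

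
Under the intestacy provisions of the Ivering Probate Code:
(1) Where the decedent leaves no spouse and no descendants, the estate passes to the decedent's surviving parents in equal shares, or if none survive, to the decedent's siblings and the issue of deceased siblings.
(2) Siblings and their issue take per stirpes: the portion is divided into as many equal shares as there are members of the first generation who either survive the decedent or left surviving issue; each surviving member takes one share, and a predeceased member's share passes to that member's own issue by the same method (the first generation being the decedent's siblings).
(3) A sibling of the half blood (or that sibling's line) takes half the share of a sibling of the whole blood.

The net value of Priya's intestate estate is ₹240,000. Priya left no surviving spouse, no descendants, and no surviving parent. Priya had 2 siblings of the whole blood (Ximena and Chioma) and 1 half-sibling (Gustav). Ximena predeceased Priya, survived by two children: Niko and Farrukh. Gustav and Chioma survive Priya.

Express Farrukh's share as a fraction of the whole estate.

Farrukh receives 1/5 of the estate.

The entire ₹240,000 passes to the siblings and their issue.
Counting each half-blood sibling's line as half a unit, there are 5/2 units in ₹240,000, so one unit is ₹96,000. Whole-blood lines (Ximena and Chioma) take ₹96,000 each; half-blood lines (Gustav) take ₹48,000 each.
Ximena's share (₹96,000) is divided into 2 shares of ₹48,000: Niko and Farrukh each take ₹48,000.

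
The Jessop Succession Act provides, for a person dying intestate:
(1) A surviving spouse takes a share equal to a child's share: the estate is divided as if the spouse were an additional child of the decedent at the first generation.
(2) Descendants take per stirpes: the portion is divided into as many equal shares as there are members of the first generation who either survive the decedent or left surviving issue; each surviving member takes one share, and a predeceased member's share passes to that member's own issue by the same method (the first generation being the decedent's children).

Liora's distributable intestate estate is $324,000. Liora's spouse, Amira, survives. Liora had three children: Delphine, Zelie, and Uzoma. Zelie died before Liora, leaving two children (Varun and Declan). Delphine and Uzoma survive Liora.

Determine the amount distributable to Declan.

Declan receives $40,500.

The spouse counts as an additional share at the children's level, so there are 4 primary shares of $81,000. Amira takes one such share ($81,000).
The children's combined portion ($243,000) is divided into 3 shares of $81,000: Delphine and Uzoma each take $81,000; Zelie's $81,000 share passes to Zelie's issue.
Zelie's share ($81,000) is divided into 2 shares of $40,500: Varun and Declan each take $40,500.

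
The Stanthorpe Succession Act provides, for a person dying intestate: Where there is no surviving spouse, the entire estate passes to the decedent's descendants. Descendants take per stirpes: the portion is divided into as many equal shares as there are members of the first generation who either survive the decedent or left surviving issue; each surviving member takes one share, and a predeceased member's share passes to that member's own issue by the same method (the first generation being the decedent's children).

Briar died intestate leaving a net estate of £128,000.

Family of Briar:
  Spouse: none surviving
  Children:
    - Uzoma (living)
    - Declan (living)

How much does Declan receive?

Declan receives £64,000.

The entire £128,000 passes to the descendants.
That amount (£128,000) is divided into 2 shares of £64,000: Uzoma and Declan each take £64,000.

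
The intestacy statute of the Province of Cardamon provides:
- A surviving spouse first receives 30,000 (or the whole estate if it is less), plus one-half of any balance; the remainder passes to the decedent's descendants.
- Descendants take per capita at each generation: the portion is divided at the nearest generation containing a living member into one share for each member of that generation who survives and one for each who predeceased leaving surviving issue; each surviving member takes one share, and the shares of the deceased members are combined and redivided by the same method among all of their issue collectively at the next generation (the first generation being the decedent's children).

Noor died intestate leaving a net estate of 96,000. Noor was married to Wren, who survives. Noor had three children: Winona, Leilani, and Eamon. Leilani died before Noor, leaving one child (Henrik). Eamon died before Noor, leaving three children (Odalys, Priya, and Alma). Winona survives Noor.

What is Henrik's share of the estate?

Henrik receives 5,500.

Wren first takes 30,000, leaving a balance of 66,000. Wren then takes one-half of the balance (33,000), for a total of 63,000. The remaining 33,000 passes to the descendants.
The descendants' portion (33,000) is divided at the children's generation into 3 shares of 11,000. Winona takes 11,000. The 2 shares of the deceased (Leilani and Eamon) are combined into a pool of 22,000.
That pool (22,000) is divided at the grandchildren's generation equally among Henrik, Odalys, Priya, and Alma: 5,500 each.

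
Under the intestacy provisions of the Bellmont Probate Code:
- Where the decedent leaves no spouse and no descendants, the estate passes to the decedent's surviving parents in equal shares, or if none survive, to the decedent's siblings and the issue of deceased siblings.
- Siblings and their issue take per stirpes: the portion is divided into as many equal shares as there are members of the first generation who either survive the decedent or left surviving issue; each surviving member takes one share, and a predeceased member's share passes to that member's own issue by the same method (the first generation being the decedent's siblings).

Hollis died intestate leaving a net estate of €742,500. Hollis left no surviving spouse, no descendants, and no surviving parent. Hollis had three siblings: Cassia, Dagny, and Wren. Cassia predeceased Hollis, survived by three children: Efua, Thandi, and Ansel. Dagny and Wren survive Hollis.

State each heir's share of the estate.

Efua: €82,500; Thandi: €82,500; Ansel: €82,500; Dagny: €247,500; Wren: €247,500

The entire €742,500 passes to the siblings and their issue.
That amount (€742,500) is divided into 3 shares of €247,500: Dagny and Wren each take €247,500; Cassia's €247,500 share passes to Cassia's issue.
Cassia's share (€247,500) is divided into 3 shares of €82,500: Efua, Thandi, and Ansel each take €82,500.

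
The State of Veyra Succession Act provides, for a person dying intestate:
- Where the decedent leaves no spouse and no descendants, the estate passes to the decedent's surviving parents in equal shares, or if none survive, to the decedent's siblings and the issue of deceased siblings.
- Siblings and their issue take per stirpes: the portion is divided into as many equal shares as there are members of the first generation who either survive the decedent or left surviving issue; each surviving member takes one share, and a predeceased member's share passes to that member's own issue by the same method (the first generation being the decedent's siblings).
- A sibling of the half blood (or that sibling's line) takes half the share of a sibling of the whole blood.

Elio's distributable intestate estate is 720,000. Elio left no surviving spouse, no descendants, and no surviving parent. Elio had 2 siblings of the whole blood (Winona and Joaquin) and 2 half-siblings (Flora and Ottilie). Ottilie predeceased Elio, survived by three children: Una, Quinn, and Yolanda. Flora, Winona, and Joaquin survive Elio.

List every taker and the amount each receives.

Flora: 120,000; Winona: 240,000; Joaquin: 240,000; Una: 40,000; Quinn: 40,000; Yolanda: 40,000

The entire 720,000 passes to the siblings and their issue.
Counting each half-blood sibling's line as half a unit, there are 3 units in 720,000, so one unit is 240,000. Whole-blood lines (Winona and Joaquin) take 240,000 each; half-blood lines (Flora and Ottilie) take 120,000 each.
Ottilie's share (120,000) is divided into 3 shares of 40,000: Una, Quinn, and Yolanda each take 40,000.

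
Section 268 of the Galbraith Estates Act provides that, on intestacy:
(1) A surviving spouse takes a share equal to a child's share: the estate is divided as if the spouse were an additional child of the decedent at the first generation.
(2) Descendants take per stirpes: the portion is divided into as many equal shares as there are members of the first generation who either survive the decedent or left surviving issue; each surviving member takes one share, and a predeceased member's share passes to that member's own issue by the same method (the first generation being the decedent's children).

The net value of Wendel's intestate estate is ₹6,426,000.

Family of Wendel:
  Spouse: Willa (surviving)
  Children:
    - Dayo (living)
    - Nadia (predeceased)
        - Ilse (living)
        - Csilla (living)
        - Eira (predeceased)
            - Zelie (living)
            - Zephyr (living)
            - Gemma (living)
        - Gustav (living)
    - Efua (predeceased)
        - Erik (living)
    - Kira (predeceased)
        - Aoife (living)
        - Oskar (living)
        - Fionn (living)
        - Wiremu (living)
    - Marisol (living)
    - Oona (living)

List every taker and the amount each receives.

Willa: ₹918,000; Dayo: ₹918,000; Ilse: ₹229,500; Csilla: ₹229,500; Zelie: ₹76,500; Zephyr: ₹76,500; Gemma: ₹76,500; Gustav: ₹229,500; Erik: ₹918,000; Aoife: ₹229,500; Oskar: ₹229,500; Fionn: ₹229,500; Wiremu: ₹229,500; Marisol: ₹918,000; Oona: ₹918,000

The spouse counts as an additional share at the children's level, so there are 7 primary shares of ₹918,000. Willa takes one such share (₹918,000).
The children's combined portion (₹5,508,000) is divided into 6 shares of ₹918,000: Dayo, Marisol, and Oona each take ₹918,000; Nadia's ₹918,000 share passes to Nadia's issue; Efua's ₹918,000 share passes to Efua's issue; Kira's ₹918,000 share passes to Kira's issue.
Nadia's share (₹918,000) is divided into 4 shares of ₹229,500: Ilse, Csilla, and Gustav each take ₹229,500; Eira's ₹229,500 share passes to Eira's issue.
Eira's share (₹229,500) is divided into 3 shares of ₹76,500: Zelie, Zephyr, and Gemma each take ₹76,500.
Efua's share (₹918,000) passes entirely to Erik.
Kira's share (₹918,000) is divided into 4 shares of ₹229,500: Aoife, Oskar, Fionn, and Wiremu each take ₹229,500.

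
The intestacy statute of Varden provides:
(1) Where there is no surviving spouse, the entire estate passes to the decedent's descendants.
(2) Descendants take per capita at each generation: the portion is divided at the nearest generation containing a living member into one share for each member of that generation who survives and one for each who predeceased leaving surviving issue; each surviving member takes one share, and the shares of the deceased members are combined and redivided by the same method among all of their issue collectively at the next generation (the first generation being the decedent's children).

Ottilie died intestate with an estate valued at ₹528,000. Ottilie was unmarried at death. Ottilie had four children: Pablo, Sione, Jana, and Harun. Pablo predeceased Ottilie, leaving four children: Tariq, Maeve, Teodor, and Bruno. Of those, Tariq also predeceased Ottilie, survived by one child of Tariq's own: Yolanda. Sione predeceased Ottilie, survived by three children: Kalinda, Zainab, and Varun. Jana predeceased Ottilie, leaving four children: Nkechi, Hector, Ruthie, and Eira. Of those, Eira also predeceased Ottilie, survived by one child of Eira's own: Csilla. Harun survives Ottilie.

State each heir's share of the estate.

Yolanda: ₹36,000; Maeve: ₹36,000; Teodor: ₹36,000; Bruno: ₹36,000; Kalinda: ₹36,000; Zainab: ₹36,000; Varun: ₹36,000; Nkechi: ₹36,000; Hector: ₹36,000; Ruthie: ₹36,000; Csilla: ₹36,000; Harun: ₹132,000

The entire ₹528,000 passes to the descendants.
That amount (₹528,000) is divided at the children's generation into 4 shares of ₹132,000. Harun takes ₹132,000. The 3 shares of the deceased (Pablo, Sione, and Jana) are combined into a pool of ₹396,000.
That pool (₹396,000) is divided at the grandchildren's generation into 11 shares of ₹36,000. Maeve, Teodor, Bruno, Kalinda, Zainab, Varun, Nkechi, Hector, and Ruthie each take ₹36,000. The 2 shares of the deceased (Tariq and Eira) are combined into a pool of ₹72,000.
That pool (₹72,000) is divided at the great-grandchildren's generation equally among Yolanda and Csilla: ₹36,000 each.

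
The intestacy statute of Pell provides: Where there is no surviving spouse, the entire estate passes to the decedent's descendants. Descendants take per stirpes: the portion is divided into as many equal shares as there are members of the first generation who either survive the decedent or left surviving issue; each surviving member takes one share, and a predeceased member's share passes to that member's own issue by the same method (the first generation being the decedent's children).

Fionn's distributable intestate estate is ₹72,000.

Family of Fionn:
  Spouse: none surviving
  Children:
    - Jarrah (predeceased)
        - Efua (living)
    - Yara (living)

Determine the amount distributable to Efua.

The entire ₹72,000 passes to the descendants.
That amount (₹72,000) is divided into 2 shares of ₹36,000: Yara takes ₹36,000; Jarrah's ₹36,000 share passes to Jarrah's issue.
Jarrah's share (₹36,000) passes entirely to Efua.

Efua receives ₹36,000.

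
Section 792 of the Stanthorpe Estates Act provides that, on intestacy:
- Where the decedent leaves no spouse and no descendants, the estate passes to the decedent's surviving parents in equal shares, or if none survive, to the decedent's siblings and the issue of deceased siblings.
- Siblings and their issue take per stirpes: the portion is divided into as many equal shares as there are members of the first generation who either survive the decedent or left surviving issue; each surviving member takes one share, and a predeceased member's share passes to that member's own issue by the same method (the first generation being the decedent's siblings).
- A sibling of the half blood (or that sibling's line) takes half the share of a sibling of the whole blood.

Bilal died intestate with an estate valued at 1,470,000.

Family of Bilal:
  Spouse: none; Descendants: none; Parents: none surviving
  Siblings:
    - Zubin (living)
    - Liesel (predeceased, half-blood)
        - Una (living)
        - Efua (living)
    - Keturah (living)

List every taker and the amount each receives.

Zubin: 588,000; Una: 147,000; Efua: 147,000; Keturah: 588,000

The entire 1,470,000 passes to the siblings and their issue.
Counting each half-blood sibling's line as half a unit, there are 5/2 units in 1,470,000, so one unit is 588,000. Whole-blood lines (Zubin and Keturah) take 588,000 each; half-blood lines (Liesel) take 294,000 each.
Liesel's share (294,000) is divided into 2 shares of 147,000: Una and Efua each take 147,000.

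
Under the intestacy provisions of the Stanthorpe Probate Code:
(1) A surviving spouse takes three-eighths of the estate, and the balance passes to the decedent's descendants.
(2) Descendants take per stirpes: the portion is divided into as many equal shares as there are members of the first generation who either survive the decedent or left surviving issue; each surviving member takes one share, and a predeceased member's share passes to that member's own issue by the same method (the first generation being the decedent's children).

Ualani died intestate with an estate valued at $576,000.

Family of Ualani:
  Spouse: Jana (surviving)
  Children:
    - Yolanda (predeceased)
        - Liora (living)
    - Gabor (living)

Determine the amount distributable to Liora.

Jana takes three-eighths of $576,000 = $216,000. The remaining $360,000 passes to the descendants.
The descendants' portion ($360,000) is divided into 2 shares of $180,000: Gabor takes $180,000; Yolanda's $180,000 share passes to Yolanda's issue.
Yolanda's share ($180,000) passes entirely to Liora.

Liora receives $180,000.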